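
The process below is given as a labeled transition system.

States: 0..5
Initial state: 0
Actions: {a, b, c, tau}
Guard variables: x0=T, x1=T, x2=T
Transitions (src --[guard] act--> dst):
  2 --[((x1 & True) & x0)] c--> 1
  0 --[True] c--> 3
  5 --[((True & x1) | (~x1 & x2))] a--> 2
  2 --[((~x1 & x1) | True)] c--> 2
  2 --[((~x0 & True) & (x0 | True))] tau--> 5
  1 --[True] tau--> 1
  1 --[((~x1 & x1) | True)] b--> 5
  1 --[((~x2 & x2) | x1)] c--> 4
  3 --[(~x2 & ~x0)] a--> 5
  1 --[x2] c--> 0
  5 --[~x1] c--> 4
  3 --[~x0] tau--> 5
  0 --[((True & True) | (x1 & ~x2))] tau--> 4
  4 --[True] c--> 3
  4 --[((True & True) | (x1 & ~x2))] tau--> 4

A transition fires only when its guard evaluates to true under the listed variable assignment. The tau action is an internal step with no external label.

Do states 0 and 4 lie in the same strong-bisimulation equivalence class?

Answer: BISIMILAR

Working:
Bisimulation quotient by refinement:
  π0 = {{0,1,2,3,4,5}}
  π1 = {{0,4},{1},{2},{3},{5}}
5 equivalence class(es) (converged in 2)
class of 0: {0,4}; class of 4: {0,4}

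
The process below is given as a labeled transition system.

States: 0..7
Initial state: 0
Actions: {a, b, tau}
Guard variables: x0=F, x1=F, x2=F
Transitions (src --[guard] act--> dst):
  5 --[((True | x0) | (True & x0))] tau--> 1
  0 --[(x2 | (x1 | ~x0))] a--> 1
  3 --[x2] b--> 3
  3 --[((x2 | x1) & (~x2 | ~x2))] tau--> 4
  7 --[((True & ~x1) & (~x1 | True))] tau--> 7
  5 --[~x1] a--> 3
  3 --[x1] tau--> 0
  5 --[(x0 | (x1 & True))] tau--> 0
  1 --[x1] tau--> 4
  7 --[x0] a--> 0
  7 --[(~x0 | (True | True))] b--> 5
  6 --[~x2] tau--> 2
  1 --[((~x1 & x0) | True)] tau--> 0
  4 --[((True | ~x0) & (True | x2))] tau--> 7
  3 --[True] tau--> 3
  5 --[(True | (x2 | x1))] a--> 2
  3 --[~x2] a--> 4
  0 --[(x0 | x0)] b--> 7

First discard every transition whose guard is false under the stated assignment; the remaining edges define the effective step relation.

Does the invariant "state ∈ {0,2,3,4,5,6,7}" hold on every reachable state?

Inv-set: {0,2,3,4,5,6,7}
Reachable = {0,1}
  0: safe
  1: outside
counterexample path to 1: a

Answer: INVARIANT VIOLATED at state 1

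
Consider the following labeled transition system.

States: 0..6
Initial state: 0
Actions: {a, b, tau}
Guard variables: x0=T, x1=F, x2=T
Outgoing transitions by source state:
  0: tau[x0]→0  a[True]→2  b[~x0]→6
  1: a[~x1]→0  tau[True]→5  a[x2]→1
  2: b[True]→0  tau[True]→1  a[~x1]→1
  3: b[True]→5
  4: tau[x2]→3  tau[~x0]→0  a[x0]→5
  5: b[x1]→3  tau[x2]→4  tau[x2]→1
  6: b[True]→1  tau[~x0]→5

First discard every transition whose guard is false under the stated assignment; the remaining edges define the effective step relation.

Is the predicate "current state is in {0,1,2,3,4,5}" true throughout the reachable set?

Answer: INVARIANT HOLDS

Working:
Allowed set {0,1,2,3,4,5}
Reach set: {0,1,2,3,4,5}
  0: safe
  1: safe
  2: safe
  3: safe
  4: safe
  5: safe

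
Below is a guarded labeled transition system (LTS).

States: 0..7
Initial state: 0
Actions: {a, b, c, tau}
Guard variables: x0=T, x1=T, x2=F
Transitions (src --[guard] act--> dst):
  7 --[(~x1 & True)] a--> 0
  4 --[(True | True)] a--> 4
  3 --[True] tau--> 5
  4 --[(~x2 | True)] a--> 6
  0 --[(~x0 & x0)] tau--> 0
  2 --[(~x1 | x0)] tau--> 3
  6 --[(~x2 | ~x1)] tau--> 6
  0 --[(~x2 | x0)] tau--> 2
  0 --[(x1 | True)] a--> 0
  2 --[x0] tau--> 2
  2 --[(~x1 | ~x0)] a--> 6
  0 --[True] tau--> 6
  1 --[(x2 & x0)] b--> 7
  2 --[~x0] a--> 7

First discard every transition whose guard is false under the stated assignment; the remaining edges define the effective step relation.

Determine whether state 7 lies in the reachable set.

Guard filter leaves 9 enabled edge(s).
Layer 0: {0}
Layer 1: {2,6}  total {0,2,6}
Layer 2: {3}  total {0,2,3,6}
Layer 3: {5}  total {0,2,3,5,6}
R = {0,2,3,5,6}

Answer: UNREACHABLE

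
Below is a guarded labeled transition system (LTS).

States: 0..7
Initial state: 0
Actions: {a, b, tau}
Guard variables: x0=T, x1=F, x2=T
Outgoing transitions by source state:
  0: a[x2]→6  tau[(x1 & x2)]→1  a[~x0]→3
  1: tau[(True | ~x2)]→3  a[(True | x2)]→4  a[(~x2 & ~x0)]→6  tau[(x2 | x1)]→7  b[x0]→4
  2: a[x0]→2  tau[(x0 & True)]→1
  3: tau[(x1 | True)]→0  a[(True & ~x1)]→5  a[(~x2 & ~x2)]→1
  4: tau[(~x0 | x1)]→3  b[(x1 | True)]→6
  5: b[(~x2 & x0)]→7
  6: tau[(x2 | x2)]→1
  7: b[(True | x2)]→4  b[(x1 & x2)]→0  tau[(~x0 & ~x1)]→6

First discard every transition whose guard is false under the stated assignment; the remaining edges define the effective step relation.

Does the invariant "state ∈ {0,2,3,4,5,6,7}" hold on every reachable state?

Answer: INVARIANT VIOLATED at state 1

Working:
Inv-set: {0,2,3,4,5,6,7}
Reach set: {0,1,3,4,5,6,7}
  0: ✓
  1: VIOLATES
  3: ✓
  4: ✓
  5: ✓
  6: ✓
  7: ✓
reach 1 via a·tau — violates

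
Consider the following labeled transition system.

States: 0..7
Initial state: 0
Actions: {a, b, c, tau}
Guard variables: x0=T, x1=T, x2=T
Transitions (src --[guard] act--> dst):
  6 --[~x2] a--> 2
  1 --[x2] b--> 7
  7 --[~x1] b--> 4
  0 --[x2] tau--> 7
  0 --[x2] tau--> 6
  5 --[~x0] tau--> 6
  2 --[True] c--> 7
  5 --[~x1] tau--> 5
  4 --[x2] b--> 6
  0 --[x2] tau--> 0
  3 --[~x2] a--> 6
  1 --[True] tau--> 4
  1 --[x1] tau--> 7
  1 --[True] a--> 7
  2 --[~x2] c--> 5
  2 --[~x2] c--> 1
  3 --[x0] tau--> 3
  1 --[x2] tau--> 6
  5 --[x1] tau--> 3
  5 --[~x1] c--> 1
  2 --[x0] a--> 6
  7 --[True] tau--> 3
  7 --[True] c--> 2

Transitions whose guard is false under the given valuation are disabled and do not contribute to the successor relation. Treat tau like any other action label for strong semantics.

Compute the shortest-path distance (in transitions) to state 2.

BFS to 2:
  depth 0: {0}
  depth 1: {6,7}
  depth 2: {2,3}
depth(2)=2, e.g. tau·c

Answer: 2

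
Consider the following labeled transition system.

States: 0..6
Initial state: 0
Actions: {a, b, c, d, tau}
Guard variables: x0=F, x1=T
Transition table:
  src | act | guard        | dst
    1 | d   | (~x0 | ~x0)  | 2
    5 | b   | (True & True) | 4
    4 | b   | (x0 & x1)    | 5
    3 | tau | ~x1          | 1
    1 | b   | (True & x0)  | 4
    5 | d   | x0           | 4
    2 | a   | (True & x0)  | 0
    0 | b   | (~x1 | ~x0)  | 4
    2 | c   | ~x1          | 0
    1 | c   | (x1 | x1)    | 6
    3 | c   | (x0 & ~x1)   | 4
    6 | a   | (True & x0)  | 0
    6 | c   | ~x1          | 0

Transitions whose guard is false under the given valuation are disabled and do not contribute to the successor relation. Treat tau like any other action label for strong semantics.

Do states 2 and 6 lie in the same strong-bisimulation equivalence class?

Answer: BISIMILAR

Trace:
Compute ~ classes (split until stable):
  round 0: {{0,1,2,3,4,5,6}}
  round 1: {{0,5},{1},{2,3,4,6}}
stable after 2 split(s): 3 block(s)
2∈{2,3,4,6}, 6∈{2,3,4,6}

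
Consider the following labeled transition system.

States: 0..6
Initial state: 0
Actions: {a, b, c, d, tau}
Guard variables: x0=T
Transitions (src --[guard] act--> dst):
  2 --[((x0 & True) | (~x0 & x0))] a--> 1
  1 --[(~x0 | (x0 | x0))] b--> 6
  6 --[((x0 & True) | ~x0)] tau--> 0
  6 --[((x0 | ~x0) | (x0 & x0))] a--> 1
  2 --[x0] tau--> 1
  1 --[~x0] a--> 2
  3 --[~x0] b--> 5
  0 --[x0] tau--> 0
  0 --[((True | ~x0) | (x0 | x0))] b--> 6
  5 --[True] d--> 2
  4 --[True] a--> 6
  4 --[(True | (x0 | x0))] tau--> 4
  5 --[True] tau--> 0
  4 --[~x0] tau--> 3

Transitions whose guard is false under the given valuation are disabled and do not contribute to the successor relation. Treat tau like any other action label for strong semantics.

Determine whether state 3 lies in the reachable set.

Answer: UNREACHABLE

Trace:
11 transition(s) survive guard evaluation.
L0 = {0}
L1 = {6}  now seen {0,6}
L2 = {1}  now seen {0,1,6}
R = {0,1,6}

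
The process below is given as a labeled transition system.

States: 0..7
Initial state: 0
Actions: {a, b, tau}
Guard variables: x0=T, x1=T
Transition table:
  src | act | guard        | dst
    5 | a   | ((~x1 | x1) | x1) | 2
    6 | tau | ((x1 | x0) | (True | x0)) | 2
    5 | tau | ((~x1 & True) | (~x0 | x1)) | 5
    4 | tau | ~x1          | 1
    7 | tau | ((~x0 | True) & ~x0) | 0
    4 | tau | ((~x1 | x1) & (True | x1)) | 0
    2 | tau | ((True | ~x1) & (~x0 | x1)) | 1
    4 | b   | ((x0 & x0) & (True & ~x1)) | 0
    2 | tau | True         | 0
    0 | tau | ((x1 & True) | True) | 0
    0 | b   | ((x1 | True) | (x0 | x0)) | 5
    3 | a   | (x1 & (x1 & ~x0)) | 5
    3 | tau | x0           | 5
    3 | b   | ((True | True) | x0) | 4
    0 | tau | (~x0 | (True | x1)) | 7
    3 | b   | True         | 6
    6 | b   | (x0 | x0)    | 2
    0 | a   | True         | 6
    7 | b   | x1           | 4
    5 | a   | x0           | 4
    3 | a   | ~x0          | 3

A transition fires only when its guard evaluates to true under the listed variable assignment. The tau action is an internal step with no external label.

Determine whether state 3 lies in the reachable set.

16 transition(s) survive guard evaluation.
depth 0: {0}
depth 1: {5,6,7}  now seen {0,5,6,7}
depth 2: {2,4}  now seen {0,2,4,5,6,7}
depth 3: {1}  now seen {0,1,2,4,5,6,7}
Reachable = {0,1,2,4,5,6,7}

Answer: UNREACHABLE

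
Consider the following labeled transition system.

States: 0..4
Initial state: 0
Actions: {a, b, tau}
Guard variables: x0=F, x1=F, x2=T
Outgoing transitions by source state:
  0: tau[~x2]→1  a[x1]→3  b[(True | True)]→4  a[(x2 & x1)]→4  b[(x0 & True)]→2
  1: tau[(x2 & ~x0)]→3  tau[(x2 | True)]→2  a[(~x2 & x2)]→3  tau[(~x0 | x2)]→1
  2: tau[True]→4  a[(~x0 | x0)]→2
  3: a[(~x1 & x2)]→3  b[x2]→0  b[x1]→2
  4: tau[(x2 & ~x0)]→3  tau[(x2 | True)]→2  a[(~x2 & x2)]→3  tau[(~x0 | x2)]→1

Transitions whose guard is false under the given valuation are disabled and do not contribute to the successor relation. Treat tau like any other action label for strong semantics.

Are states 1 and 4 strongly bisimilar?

Refine partition for ~:
  round 0: {{0,1,2,3,4}}
  round 1: {{0},{1,4},{2},{3}}
Fixed point at round 2; 4 class(es).
[1]={1,4}  [4]={1,4}

Answer: BISIMILAR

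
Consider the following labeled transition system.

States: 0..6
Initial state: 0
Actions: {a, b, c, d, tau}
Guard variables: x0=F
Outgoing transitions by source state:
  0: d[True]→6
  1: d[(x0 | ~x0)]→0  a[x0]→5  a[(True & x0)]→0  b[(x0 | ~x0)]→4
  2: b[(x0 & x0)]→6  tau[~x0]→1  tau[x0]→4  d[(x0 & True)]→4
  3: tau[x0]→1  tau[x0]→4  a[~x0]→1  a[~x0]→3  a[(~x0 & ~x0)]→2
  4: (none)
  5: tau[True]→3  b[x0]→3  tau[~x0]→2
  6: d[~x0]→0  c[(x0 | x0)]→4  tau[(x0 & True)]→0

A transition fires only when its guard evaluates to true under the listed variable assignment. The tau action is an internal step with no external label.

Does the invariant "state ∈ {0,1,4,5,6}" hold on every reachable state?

Answer: INVARIANT HOLDS

Trace:
Inv-set: {0,1,4,5,6}
Reachable = {0,6}
  0: ok
  6: ok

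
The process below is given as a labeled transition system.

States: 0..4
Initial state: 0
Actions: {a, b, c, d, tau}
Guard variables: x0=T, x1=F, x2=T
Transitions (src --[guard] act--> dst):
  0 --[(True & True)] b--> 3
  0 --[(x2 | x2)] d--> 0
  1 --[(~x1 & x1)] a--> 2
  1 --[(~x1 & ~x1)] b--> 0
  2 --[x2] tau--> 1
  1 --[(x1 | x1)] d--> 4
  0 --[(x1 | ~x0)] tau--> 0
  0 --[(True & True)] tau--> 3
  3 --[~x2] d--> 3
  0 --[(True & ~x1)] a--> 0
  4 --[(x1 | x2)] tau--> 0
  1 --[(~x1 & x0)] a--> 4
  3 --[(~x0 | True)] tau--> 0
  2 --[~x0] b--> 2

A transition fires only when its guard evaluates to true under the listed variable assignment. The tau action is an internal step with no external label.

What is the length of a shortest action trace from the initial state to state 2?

BFS to 2:
  Layer 0: {0}
  Layer 1: {3}
2 never appears.

Answer: UNREACHABLE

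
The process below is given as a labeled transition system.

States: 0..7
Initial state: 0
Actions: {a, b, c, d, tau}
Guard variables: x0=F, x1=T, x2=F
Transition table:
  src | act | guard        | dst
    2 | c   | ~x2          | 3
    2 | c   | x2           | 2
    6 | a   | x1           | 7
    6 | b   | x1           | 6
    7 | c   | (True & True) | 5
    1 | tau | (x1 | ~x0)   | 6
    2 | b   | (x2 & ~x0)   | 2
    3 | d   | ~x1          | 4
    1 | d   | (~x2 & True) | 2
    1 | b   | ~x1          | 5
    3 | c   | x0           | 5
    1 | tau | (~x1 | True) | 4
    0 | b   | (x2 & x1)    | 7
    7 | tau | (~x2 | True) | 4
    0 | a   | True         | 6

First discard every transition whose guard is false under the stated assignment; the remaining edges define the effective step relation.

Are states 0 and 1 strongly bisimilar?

Compute ~ classes (split until stable):
  P[0] = {{0,1,2,3,4,5,6,7}}
  P[1] = {{0},{1},{2},{3,4,5},{6},{7}}
stable after 2 split(s): 6 block(s)
0∈{0}, 1∈{1}

Answer: NOT BISIMILAR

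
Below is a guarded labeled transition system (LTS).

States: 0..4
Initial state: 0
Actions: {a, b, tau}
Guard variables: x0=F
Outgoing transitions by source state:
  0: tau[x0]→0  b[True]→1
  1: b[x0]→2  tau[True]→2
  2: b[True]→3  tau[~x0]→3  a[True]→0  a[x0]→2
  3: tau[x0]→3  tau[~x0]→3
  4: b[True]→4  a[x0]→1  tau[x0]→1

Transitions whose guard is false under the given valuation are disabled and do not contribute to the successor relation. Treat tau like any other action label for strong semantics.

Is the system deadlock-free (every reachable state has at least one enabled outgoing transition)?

Answer: DEADLOCK-FREE

Working:
Reachable = {0,1,2,3}
  0: b→1  [1 exit(s)]
  1: tau→2  [1 exit(s)]
  2: a→0  b→3  tau→3  [3 exit(s)]
  3: tau→3  [1 exit(s)]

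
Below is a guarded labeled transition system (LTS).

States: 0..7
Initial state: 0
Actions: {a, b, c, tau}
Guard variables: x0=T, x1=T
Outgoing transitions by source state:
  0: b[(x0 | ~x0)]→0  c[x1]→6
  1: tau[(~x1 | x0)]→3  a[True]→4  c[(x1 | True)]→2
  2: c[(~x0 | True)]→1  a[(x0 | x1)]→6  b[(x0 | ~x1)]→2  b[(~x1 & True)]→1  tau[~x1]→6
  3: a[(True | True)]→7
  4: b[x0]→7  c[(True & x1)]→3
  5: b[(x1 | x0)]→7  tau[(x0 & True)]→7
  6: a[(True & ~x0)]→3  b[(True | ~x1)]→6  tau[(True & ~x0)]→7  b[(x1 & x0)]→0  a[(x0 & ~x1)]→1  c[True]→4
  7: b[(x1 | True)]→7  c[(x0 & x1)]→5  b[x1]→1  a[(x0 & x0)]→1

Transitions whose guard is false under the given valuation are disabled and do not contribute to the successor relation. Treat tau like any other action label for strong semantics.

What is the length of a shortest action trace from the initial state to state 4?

Answer: 2

Trace:
Breadth-first toward 4:
  Layer 0: {0}
  Layer 1: {6}
  Layer 2: {4}
first hit 4 at d=2 via c·c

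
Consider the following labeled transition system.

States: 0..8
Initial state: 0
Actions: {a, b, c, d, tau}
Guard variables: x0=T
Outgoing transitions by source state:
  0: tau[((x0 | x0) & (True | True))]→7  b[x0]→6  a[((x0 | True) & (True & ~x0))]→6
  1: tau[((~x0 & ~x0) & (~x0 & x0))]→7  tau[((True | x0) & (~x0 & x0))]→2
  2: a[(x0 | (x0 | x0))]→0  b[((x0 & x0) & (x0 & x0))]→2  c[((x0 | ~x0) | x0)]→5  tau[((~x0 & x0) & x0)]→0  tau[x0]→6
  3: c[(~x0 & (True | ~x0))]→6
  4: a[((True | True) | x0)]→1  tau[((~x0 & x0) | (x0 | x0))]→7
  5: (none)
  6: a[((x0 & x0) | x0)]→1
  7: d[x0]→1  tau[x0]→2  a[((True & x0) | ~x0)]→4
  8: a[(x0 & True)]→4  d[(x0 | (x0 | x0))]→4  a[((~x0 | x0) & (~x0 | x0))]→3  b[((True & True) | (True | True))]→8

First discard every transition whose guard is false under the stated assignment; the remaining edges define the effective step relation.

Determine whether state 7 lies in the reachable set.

16 transition(s) survive guard evaluation.
depth 0: {0}
depth 1: {6,7}  total {0,6,7}
depth 2: {1,2,4}  total {0,1,2,4,6,7}
depth 3: {5}  total {0,1,2,4,5,6,7}
Reach set: {0,1,2,4,5,6,7}
trace reaching 7: tau

Answer: REACHABLE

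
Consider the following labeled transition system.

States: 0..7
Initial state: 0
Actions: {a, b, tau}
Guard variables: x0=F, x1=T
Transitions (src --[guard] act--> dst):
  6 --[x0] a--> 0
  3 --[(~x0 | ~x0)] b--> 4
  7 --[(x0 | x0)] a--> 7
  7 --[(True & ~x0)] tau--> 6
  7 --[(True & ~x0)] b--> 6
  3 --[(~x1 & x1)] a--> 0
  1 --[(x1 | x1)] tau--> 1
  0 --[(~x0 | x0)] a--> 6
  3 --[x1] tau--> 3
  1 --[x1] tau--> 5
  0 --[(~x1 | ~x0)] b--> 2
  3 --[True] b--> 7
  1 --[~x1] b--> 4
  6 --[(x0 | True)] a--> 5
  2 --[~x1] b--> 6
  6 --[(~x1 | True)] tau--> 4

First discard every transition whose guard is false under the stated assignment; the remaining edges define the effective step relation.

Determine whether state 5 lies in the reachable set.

After dropping false guards: 11 live edges.
Layer 0: {0}
Layer 1: {2,6}  cumulative {0,2,6}
Layer 2: {4,5}  cumulative {0,2,4,5,6}
R = {0,2,4,5,6}
trace reaching 5: a·a

Answer: REACHABLE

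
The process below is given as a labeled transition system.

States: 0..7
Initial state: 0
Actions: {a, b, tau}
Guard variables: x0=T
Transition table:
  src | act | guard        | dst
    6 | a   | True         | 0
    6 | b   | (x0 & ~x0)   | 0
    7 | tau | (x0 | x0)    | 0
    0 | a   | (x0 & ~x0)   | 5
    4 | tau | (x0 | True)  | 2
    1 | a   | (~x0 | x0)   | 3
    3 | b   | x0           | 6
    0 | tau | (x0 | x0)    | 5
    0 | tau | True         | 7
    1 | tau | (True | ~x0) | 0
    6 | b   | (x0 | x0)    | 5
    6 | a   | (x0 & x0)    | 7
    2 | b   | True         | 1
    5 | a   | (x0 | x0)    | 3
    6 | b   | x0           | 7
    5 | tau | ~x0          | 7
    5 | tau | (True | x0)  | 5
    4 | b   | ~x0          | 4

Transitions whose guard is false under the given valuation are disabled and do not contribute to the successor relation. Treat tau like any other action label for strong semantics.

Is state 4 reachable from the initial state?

Answer: UNREACHABLE

Working:
Guard filter leaves 14 enabled edge(s).
L0 = {0}
L1 = {5,7}  now seen {0,5,7}
L2 = {3}  now seen {0,3,5,7}
L3 = {6}  now seen {0,3,5,6,7}
Reachable = {0,3,5,6,7}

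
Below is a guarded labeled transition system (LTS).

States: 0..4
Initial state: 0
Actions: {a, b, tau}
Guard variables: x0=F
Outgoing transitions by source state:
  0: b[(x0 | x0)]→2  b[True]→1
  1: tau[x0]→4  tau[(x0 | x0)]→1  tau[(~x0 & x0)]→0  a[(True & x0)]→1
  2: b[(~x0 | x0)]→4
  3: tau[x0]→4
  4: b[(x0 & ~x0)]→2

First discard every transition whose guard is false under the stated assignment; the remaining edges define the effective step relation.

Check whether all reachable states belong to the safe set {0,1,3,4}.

Inv-set: {0,1,3,4}
Reachable = {0,1}
  0: ✓
  1: ✓

Answer: INVARIANT HOLDS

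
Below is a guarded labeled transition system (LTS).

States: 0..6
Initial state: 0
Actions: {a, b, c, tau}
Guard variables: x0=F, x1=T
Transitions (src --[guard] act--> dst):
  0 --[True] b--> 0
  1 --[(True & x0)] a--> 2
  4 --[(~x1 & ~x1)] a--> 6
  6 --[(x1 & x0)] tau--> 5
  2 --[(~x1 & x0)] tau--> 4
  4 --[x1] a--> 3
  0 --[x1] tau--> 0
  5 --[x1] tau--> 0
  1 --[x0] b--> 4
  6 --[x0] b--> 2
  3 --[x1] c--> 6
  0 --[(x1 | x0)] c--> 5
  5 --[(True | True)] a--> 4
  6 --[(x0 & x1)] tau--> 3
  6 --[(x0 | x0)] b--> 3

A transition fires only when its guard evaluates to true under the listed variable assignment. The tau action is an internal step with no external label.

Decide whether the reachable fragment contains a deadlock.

Answer: DEADLOCK at state 6

Analysis:
Reach set: {0,3,4,5,6}
  0: b→0  c→5  tau→0  [deg 3]
  3: c→6  [deg 1]
  4: a→3  [deg 1]
  5: a→4  tau→0  [deg 2]
  6: ∅  [deadlock]
witness 6: c·a·a·c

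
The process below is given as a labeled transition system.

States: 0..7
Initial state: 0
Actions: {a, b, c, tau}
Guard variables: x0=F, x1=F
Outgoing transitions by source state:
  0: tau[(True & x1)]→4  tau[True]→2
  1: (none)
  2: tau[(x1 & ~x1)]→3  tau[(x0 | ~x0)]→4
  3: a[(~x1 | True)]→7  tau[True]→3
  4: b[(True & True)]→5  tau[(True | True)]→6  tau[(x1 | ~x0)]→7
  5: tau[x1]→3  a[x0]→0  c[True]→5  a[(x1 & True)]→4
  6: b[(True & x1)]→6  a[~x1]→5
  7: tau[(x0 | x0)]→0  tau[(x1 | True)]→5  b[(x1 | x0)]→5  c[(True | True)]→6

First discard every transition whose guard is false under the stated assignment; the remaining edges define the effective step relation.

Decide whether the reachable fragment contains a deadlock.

Answer: DEADLOCK-FREE

Trace:
Reach set: {0,2,4,5,6,7}
  0: tau→2  [1 exit(s)]
  2: tau→4  [1 exit(s)]
  4: b→5  tau→6  tau→7  [3 exit(s)]
  5: c→5  [1 exit(s)]
  6: a→5  [1 exit(s)]
  7: c→6  tau→5  [2 exit(s)]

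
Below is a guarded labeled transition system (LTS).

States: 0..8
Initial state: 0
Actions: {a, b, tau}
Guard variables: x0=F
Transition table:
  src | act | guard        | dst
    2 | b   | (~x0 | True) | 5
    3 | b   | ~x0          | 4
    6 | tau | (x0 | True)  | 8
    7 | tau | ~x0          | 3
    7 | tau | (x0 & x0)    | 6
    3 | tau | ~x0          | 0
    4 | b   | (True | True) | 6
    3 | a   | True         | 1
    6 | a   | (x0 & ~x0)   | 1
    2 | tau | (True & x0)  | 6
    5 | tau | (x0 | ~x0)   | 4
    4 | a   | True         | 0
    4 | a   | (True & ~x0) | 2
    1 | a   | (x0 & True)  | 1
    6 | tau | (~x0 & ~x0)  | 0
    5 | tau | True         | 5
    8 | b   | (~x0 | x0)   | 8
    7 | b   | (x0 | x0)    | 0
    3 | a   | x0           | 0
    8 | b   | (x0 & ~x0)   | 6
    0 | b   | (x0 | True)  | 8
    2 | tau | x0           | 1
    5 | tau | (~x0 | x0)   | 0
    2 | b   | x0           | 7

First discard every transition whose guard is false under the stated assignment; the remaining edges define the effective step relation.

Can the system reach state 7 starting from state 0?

Answer: UNREACHABLE

Working:
After dropping false guards: 15 live edges.
Layer 0: {0}
Layer 1: {8}  total {0,8}
Reachable = {0,8}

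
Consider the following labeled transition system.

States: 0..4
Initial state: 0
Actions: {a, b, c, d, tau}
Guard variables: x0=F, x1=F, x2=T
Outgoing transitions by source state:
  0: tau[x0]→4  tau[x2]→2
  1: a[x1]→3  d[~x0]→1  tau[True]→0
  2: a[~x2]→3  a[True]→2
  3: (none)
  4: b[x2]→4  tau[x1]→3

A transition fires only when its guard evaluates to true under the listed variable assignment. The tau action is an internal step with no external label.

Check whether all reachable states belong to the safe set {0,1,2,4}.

Answer: INVARIANT HOLDS

Working:
Safe = {0,1,2,4}
Reachable = {0,2}
  0: ✓
  2: ✓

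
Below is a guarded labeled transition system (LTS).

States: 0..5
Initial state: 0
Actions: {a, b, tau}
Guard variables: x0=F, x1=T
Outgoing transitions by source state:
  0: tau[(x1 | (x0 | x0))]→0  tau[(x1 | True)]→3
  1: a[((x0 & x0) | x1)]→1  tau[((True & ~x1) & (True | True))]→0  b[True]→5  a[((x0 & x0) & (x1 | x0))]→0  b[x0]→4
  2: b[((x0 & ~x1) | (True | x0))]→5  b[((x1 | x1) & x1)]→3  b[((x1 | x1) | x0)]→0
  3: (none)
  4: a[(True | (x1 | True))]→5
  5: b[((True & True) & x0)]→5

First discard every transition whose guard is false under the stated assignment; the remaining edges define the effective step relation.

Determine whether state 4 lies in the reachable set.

After dropping false guards: 8 live edges.
depth 0: {0}
depth 1: {3}  now seen {0,3}
Reachable = {0,3}

Answer: UNREACHABLE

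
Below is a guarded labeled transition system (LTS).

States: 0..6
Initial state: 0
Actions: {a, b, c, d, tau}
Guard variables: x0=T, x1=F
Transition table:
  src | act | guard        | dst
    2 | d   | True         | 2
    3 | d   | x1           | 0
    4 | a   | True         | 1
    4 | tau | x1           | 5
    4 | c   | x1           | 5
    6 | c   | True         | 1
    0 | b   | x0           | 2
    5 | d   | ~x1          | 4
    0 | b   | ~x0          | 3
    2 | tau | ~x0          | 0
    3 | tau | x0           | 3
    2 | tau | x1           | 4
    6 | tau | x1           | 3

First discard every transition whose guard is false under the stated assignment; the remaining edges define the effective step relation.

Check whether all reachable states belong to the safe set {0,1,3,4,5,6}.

Allowed set {0,1,3,4,5,6}
Reach set: {0,2}
  0: safe
  2: VIOLATES
witness against invariant: b → 2

Answer: INVARIANT VIOLATED at state 2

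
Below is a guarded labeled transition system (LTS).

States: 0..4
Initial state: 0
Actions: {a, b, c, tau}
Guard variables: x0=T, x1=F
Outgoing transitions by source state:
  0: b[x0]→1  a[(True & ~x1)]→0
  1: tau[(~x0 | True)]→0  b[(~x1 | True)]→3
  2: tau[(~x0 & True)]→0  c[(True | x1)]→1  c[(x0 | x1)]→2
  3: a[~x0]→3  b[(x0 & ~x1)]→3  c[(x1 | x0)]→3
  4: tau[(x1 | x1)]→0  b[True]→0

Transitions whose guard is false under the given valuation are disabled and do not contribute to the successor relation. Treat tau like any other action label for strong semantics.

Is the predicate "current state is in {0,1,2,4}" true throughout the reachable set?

Answer: INVARIANT VIOLATED at state 3

Analysis:
Safe = {0,1,2,4}
Reachable = {0,1,3}
  0: ✓
  1: ✓
  3: ✗ unsafe
reach 3 via b·b — violates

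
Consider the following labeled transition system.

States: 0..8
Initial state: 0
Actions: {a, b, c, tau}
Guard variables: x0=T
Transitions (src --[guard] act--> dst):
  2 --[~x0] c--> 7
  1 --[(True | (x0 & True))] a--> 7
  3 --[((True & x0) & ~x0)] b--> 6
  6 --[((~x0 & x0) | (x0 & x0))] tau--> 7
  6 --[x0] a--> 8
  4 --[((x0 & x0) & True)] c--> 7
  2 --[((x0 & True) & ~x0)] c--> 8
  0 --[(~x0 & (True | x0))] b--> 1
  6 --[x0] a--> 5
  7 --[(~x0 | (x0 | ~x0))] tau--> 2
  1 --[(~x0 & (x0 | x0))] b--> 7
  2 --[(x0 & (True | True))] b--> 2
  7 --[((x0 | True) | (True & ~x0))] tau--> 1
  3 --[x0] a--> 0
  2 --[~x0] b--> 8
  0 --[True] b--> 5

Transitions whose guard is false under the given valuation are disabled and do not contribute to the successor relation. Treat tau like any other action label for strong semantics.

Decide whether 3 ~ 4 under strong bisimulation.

Bisimulation quotient by refinement:
  round 0: {{0,1,2,3,4,5,6,7,8}}
  round 1: {{0,2},{1,3},{4},{5,8},{6},{7}}
  round 2: {{0},{1},{2},{3},{4},{5,8},{6},{7}}
Fixed point at round 3; 8 class(es).
[3]={3}  [4]={4}

Answer: NOT BISIMILAR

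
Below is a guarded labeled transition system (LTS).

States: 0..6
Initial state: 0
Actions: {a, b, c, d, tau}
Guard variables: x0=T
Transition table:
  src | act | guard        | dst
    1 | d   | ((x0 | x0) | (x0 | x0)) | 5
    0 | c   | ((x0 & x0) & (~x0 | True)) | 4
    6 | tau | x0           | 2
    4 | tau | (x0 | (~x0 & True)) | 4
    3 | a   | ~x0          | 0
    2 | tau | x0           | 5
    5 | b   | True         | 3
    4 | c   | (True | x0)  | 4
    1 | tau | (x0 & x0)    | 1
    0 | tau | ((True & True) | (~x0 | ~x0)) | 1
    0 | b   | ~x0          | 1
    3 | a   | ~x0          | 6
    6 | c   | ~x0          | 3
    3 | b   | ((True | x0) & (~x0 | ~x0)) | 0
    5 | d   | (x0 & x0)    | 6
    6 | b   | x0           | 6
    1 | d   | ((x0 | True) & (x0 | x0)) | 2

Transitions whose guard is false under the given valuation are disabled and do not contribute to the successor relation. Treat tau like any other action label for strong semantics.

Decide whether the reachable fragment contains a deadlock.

Reach set: {0,1,2,3,4,5,6}
  0: c→4  tau→1  [2 exit(s)]
  1: d→2  d→5  tau→1  [3 exit(s)]
  2: tau→5  [1 exit(s)]
  3: ∅  [deadlock]
  4: c→4  tau→4  [2 exit(s)]
  5: b→3  d→6  [2 exit(s)]
  6: b→6  tau→2  [2 exit(s)]
witness 3: tau·d·b

Answer: DEADLOCK at state 3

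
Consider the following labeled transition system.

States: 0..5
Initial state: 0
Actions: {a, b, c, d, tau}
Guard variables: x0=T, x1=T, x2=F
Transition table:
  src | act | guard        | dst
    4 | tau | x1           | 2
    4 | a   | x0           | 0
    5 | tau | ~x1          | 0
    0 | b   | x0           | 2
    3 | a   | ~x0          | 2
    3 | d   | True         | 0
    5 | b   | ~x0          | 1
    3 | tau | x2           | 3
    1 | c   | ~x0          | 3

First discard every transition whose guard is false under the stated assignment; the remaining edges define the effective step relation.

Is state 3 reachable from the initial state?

Answer: UNREACHABLE

Working:
After dropping false guards: 4 live edges.
L0 = {0}
L1 = {2}  now seen {0,2}
Reach set: {0,2}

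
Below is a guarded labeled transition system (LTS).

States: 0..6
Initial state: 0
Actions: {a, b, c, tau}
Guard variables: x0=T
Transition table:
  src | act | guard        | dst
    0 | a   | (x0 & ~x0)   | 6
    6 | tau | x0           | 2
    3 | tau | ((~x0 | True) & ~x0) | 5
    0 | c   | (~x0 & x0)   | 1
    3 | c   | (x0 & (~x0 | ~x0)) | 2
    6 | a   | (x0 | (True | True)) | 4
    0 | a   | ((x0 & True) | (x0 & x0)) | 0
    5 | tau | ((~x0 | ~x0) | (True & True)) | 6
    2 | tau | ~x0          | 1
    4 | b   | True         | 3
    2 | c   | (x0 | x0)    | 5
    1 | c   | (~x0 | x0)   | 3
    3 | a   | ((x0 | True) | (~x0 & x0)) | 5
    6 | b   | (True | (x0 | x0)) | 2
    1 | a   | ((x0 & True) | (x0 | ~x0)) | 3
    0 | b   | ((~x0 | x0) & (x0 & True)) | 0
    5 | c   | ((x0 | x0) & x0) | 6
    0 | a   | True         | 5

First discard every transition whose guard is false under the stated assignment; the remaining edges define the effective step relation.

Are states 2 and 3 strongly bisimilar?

Compute ~ classes (split until stable):
  π0 = {{0,1,2,3,4,5,6}}
  π1 = {{0},{1},{2},{3},{4},{5},{6}}
stable after 2 split(s): 7 block(s)
class of 2: {2}; class of 3: {3}

Answer: NOT BISIMILAR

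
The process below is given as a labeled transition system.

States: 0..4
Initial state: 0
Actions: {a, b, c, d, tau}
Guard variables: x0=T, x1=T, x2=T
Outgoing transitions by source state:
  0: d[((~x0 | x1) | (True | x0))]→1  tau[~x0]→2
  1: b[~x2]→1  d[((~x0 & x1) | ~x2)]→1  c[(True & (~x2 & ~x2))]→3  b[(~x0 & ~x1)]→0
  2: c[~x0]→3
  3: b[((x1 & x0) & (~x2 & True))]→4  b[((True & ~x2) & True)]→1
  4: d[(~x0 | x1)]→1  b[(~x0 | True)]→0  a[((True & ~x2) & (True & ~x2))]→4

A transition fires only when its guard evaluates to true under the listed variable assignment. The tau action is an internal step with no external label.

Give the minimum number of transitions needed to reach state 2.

Answer: UNREACHABLE

Trace:
BFS to 2:
  depth 0: {0}
  depth 1: {1}
2 never appears.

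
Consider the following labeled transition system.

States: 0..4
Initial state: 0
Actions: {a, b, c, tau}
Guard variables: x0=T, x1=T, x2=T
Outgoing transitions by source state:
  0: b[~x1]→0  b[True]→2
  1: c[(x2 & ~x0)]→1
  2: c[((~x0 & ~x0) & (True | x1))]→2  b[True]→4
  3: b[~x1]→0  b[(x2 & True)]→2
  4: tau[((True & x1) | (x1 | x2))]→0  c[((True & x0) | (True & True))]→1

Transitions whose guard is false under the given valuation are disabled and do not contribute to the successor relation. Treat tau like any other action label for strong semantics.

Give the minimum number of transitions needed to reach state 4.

Breadth-first toward 4:
  L0 = {0}
  L1 = {2}
  L2 = {4}
first hit 4 at d=2 via b·b

Answer: 2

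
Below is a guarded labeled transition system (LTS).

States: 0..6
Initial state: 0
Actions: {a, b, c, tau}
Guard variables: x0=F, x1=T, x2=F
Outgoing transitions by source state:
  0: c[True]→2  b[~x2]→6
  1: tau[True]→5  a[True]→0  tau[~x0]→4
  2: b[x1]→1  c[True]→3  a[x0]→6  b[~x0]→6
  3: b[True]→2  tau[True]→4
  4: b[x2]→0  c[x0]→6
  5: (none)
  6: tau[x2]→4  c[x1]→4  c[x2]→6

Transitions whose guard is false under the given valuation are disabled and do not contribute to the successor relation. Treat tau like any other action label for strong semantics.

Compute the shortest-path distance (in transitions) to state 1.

BFS to 1:
  Layer 0: {0}
  Layer 1: {2,6}
  Layer 2: {1,3,4}
1 enters at depth 2; path c·b

Answer: 2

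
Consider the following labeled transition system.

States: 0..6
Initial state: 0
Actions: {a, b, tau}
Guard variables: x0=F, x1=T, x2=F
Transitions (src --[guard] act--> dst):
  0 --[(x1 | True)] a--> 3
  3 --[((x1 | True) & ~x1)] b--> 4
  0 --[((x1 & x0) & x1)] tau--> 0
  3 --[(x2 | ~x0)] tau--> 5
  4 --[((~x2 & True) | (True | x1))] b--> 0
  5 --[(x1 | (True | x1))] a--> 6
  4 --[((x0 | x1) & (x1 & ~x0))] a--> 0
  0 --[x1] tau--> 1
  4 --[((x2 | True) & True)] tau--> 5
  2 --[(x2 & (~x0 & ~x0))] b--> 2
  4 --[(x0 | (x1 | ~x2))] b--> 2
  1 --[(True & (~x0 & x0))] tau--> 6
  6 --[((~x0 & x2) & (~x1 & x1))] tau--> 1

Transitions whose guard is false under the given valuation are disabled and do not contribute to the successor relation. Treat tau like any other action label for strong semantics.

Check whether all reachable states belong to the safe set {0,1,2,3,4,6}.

Inv-set: {0,1,2,3,4,6}
R = {0,1,3,5,6}
  0: ✓
  1: ✓
  3: ✓
  5: ✗ unsafe
  6: ✓
witness against invariant: a·tau → 5

Answer: INVARIANT VIOLATED at state 5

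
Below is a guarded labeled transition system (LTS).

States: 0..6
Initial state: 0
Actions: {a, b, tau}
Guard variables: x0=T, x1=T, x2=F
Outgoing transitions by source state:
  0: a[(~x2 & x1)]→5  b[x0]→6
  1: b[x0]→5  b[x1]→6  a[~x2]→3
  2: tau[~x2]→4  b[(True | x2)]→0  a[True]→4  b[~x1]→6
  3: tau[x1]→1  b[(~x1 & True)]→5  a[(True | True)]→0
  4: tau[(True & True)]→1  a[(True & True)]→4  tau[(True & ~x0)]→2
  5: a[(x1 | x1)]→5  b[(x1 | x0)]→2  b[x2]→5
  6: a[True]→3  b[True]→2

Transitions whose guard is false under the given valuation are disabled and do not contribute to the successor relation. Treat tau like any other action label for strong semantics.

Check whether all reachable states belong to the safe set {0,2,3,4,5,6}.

Answer: INVARIANT VIOLATED at state 1

Trace:
Safe = {0,2,3,4,5,6}
R = {0,1,2,3,4,5,6}
  0: safe
  1: outside
  2: safe
  3: safe
  4: safe
  5: safe
  6: safe
counterexample path to 1: b·a·tau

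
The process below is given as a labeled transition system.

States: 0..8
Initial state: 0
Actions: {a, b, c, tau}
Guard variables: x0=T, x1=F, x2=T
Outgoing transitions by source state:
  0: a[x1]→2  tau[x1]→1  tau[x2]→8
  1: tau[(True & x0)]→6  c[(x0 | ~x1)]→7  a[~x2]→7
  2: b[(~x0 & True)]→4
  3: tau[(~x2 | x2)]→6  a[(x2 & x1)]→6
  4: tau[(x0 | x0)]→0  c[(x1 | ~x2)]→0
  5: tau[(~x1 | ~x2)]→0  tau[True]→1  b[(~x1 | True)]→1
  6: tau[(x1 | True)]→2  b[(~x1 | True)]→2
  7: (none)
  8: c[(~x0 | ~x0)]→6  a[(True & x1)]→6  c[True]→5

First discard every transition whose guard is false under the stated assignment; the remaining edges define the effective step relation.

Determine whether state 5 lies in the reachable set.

Answer: REACHABLE

Trace:
11 transition(s) survive guard evaluation.
depth 0: {0}
depth 1: {8}  now seen {0,8}
depth 2: {5}  now seen {0,5,8}
depth 3: {1}  now seen {0,1,5,8}
depth 4: {6,7}  now seen {0,1,5,6,7,8}
depth 5: {2}  now seen {0,1,2,5,6,7,8}
Reachable = {0,1,2,5,6,7,8}
Path to 5: tau·c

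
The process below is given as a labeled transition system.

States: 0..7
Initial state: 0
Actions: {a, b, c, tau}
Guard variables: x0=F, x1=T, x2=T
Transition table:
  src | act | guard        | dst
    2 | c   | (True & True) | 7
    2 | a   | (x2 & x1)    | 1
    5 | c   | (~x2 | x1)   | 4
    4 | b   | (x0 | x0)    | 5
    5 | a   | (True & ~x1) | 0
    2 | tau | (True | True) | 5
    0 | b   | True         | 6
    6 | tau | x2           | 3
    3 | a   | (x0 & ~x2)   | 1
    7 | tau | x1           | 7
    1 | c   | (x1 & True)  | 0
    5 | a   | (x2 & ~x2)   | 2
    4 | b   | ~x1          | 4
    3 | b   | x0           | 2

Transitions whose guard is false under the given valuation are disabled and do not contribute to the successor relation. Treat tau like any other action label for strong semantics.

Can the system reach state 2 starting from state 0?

Guard filter leaves 8 enabled edge(s).
depth 0: {0}
depth 1: {6}  total {0,6}
depth 2: {3}  total {0,3,6}
R = {0,3,6}

Answer: UNREACHABLE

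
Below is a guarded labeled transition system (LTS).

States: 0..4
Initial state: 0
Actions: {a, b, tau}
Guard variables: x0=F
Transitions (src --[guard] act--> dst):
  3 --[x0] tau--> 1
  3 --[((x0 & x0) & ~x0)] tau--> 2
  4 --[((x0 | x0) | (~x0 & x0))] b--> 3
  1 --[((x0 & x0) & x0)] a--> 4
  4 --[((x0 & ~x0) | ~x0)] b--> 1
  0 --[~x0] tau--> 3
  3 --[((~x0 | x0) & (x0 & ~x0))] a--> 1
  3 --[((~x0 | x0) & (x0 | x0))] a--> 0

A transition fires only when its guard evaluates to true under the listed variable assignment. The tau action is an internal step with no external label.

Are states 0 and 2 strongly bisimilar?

Answer: NOT BISIMILAR

Analysis:
Compute ~ classes (split until stable):
  round 0: {{0,1,2,3,4}}
  round 1: {{0},{1,2,3},{4}}
Fixed point at round 2; 3 class(es).
0∈{0}, 2∈{1,2,3}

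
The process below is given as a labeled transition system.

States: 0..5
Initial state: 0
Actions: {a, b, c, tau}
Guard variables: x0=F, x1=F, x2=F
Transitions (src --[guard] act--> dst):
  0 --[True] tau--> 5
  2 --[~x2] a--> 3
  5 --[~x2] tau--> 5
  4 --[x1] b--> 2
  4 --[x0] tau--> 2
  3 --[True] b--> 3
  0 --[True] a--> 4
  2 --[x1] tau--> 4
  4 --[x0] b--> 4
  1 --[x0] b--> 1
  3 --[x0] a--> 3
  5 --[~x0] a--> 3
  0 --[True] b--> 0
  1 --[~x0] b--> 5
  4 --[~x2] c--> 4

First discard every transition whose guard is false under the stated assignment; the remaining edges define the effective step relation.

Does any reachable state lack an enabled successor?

Answer: DEADLOCK-FREE

Trace:
Reachable = {0,3,4,5}
  0: a→4  b→0  tau→5  [3 out]
  3: b→3  [1 out]
  4: c→4  [1 out]
  5: a→3  tau→5  [2 out]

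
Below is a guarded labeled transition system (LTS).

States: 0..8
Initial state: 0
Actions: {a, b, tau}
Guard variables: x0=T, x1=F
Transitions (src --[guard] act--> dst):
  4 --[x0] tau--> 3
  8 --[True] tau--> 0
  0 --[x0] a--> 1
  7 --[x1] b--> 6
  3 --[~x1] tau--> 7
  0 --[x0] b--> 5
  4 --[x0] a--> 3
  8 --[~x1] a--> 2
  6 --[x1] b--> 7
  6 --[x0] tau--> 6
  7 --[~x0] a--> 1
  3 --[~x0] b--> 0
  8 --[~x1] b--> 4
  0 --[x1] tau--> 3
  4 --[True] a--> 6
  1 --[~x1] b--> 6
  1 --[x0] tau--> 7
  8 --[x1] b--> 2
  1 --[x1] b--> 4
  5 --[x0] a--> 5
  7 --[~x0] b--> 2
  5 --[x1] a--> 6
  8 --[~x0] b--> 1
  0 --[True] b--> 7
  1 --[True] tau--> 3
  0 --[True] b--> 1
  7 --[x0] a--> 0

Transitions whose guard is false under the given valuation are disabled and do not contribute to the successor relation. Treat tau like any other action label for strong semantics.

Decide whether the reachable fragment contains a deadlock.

Answer: DEADLOCK-FREE

Analysis:
R = {0,1,3,5,6,7}
  0: a→1  b→1  b→5  b→7  [4 out]
  1: b→6  tau→3  tau→7  [3 out]
  3: tau→7  [1 out]
  5: a→5  [1 out]
  6: tau→6  [1 out]
  7: a→0  [1 out]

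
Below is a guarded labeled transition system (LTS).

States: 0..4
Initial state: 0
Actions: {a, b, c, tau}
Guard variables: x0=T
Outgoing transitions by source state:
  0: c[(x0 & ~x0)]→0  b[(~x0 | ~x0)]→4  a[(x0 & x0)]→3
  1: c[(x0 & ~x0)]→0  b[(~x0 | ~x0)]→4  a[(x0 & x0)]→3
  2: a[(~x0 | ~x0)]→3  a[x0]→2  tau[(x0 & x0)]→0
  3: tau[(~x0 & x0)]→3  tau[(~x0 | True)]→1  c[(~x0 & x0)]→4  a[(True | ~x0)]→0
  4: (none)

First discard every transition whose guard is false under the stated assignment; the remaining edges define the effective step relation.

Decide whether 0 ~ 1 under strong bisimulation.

Bisimulation quotient by refinement:
  π0 = {{0,1,2,3,4}}
  π1 = {{0,1},{2,3},{4}}
  π2 = {{0,1},{2},{3},{4}}
4 equivalence class(es) (converged in 3)
[0]={0,1}  [1]={0,1}

Answer: BISIMILAR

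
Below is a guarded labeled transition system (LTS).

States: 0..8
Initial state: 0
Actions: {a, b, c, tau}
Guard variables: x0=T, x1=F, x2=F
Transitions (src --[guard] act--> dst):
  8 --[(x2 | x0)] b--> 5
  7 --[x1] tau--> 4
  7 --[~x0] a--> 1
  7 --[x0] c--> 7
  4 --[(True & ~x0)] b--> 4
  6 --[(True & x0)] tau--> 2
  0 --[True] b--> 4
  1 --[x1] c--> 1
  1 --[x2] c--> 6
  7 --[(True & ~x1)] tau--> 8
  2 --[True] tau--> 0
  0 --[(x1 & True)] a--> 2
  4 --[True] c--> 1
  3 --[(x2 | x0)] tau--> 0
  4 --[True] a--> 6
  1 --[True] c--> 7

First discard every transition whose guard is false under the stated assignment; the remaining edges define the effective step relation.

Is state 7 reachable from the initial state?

Guard filter leaves 10 enabled edge(s).
L0 = {0}
L1 = {4}  now seen {0,4}
L2 = {1,6}  now seen {0,1,4,6}
L3 = {2,7}  now seen {0,1,2,4,6,7}
L4 = {8}  now seen {0,1,2,4,6,7,8}
L5 = {5}  now seen {0,1,2,4,5,6,7,8}
R = {0,1,2,4,5,6,7,8}
witness 7: b·c·c

Answer: REACHABLE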